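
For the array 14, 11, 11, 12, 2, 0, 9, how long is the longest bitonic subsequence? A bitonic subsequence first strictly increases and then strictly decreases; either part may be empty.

Let inc[i] be the LIS ending at i and dec[i] the longest strictly decreasing subsequence starting at i. inc = [1, 1, 1, 2, 1, 1, 2], dec = [4, 3, 3, 3, 2, 1, 1].
max_i inc[i]+dec[i]−1 = 4, with one witness 14, 12, 2, 0.

4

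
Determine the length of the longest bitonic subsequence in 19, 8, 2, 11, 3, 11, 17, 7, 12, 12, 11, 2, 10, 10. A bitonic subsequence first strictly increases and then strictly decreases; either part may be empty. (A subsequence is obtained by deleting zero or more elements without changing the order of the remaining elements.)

7

One longest bitonic subsequence is 2, 3, 11, 17, 12, 11, 10 (positions 3,5,6,7,10,11,14): it rises to 17 then falls. Length 7 is optimal.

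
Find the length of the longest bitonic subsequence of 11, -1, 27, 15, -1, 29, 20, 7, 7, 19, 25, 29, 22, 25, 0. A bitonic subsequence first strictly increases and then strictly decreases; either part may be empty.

One longest bitonic subsequence is 11, 15, 20, 25, 29, 25, 0 (positions 1,4,7,11,12,14,15): it rises to 29 then falls. Length 7 is optimal.

7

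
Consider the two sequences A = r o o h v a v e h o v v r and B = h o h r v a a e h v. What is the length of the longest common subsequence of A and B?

A longest common subsequence is ohvaehv (length 7); the LCS DP confirms no longer common subsequence exists.

7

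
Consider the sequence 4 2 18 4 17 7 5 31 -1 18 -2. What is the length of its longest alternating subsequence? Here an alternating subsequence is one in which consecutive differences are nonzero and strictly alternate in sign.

10

A longest alternating subsequence is 4, 2, 18, 4, 17, 7, 31, -1, 18, -2 (positions 1,2,3,4,5,6,8,9,10,11); its 9 consecutive differences strictly alternate in sign, and length 10 is optimal.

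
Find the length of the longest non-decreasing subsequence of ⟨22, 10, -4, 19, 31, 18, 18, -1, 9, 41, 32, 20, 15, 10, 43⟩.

Let dp[i] be the longest non-decreasing subsequence ending at position i. Then dp = [1, 1, 1, 2, 3, 2, 3, 2, 3, 4, 4, 4, 4, 4, 5].
The maximum is 5; one witness is 10, 19, 31, 41, 43 at positions 2,4,5,10,15.

5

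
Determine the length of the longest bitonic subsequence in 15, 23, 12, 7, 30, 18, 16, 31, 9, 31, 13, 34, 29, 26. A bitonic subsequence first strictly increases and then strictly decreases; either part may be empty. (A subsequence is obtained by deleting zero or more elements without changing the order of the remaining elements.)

7

Let inc[i] be the LIS ending at i and dec[i] the longest strictly decreasing subsequence starting at i. inc = [1, 2, 1, 1, 3, 2, 2, 4, 2, 4, 3, 5, 4, 4], dec = [3, 4, 2, 1, 4, 3, 2, 3, 1, 3, 1, 3, 2, 1].
max_i inc[i]+dec[i]−1 = 7, with one witness 15, 23, 30, 31, 34, 29, 26.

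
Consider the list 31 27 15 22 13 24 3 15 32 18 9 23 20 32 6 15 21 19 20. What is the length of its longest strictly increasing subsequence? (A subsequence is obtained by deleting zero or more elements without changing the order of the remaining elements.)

One longest increasing subsequence is 13, 15, 18, 23, 32 (positions 5,8,10,12,14), of length 5; no longer one exists.

5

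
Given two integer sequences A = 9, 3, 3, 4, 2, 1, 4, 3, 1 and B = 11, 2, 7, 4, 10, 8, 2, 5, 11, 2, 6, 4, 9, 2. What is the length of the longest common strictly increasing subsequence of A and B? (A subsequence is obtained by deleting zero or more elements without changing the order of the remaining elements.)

A longest common strictly increasing subsequence is 2, 4 (length 2); it appears in order in both A and B, and no longer such subsequence exists.

2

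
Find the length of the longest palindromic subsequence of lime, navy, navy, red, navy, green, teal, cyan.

One longest palindromic subsequence is navy red navy (positions 3,4,5); it reads the same forward and backward, and the interval DP gives dp[1][8] = 3.

3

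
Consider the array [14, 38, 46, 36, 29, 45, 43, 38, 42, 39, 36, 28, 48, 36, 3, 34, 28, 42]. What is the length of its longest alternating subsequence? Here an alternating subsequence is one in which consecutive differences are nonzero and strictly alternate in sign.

A longest alternating subsequence is 14, 38, 36, 45, 38, 42, 39, 48, 3, 34, 28, 42 (positions 1,2,4,6,8,9,10,13,15,16,17,18); its 11 consecutive differences strictly alternate in sign, and length 12 is optimal.

12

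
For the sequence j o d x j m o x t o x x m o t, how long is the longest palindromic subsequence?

Using dp[i][j] = 2 + dp[i+1][j−1] if the ends match, else max(dp[i+1][j], dp[i][j−1]):
dp[1][15] = 7. A witness is omxxxmo at positions 2,6,8,11,12,13,14.

7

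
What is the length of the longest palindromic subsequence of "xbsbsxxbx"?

7

Using dp[i][j] = 2 + dp[i+1][j−1] if the ends match, else max(dp[i+1][j], dp[i][j−1]):
dp[1][9] = 7. A witness is xbsbsbx at positions 1,2,3,4,5,8,9.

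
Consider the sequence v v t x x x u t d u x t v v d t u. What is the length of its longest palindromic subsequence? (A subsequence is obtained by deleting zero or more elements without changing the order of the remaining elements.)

11

One longest palindromic subsequence is vvtxuduxtvv (positions 1,2,3,4,7,9,10,11,12,13,14); it reads the same forward and backward, and the interval DP gives dp[1][17] = 11.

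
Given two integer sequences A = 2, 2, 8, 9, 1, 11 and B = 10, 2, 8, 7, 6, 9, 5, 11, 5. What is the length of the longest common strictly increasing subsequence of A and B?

4

A longest common strictly increasing subsequence is 2, 8, 9, 11 (length 4); it appears in order in both A and B, and no longer such subsequence exists.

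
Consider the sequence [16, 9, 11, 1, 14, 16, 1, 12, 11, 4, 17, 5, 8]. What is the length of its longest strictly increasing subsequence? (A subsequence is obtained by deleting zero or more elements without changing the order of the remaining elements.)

5

Let dp[i] be the longest increasing subsequence ending at position i. Then dp = [1, 1, 2, 1, 3, 4, 1, 3, 2, 2, 5, 3, 4].
The maximum is 5; one witness is 9, 11, 14, 16, 17 at positions 2,3,5,6,11.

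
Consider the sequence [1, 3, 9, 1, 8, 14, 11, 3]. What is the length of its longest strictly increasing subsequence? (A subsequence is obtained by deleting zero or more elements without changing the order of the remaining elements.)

Scanning left to right, the best length ending at each element is: 1→1, 3→2, 9→3, 1→1, 8→3, 14→4, 11→4, 3→2.
So the longest increasing subsequence has length 4, e.g. 1, 3, 9, 14.

4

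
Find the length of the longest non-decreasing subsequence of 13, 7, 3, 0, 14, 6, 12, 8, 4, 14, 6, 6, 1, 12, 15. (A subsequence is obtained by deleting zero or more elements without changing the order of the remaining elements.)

6

Let dp[i] be the longest non-decreasing subsequence ending at position i. Then dp = [1, 1, 1, 1, 2, 2, 3, 3, 2, 4, 3, 4, 2, 5, 6].
The maximum is 6; one witness is 3, 6, 6, 6, 12, 15 at positions 3,6,11,12,14,15.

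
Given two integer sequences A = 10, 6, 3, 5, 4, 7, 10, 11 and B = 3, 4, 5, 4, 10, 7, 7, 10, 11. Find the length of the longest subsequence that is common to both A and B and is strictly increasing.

For each value that appears in both, track the longest common increasing run ending there.
The best achievable length is 5; one witness is 3, 4, 7, 10, 11 (A-positions 3,5,6,7,8, B-positions 1,2,6,8,9).

5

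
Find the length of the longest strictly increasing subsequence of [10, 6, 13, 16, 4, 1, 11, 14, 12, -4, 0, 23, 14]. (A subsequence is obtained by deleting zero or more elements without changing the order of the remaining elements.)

4

Scanning left to right, the best length ending at each element is: 10→1, 6→1, 13→2, 16→3, 4→1, 1→1, 11→2, 14→3, 12→3, -4→1, 0→2, 23→4, 14→4.
So the longest increasing subsequence has length 4, e.g. 10, 13, 16, 23.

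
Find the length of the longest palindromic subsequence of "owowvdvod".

One longest palindromic subsequence is ovdvo (positions 3,5,6,7,8); it reads the same forward and backward, and the interval DP gives dp[1][9] = 5.

5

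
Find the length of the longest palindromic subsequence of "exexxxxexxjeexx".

Using dp[i][j] = 2 + dp[i+1][j−1] if the ends match, else max(dp[i+1][j], dp[i][j−1]):
dp[1][15] = 10. A witness is xexxxxxxex at positions 2,3,4,5,6,7,9,10,13,15.

10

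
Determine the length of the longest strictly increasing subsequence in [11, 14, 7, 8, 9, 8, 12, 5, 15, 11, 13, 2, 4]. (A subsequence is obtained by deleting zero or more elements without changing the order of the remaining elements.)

5

Let dp[i] be the longest increasing subsequence ending at position i. Then dp = [1, 2, 1, 2, 3, 2, 4, 1, 5, 4, 5, 1, 2].
The maximum is 5; one witness is 7, 8, 9, 12, 15 at positions 3,4,5,7,9.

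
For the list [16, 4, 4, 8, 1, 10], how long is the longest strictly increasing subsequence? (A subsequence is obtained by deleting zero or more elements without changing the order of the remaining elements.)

Let dp[i] be the longest increasing subsequence ending at position i. Then dp = [1, 1, 1, 2, 1, 3].
The maximum is 3; one witness is 4, 8, 10 at positions 2,4,6.

3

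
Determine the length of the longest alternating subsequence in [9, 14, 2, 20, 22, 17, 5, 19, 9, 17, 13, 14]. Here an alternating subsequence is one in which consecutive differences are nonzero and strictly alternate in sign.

Track the best alternating length ending on an up-step vs a down-step at each position: up/down = 1/1, 2/1, 1/3, 4/1, 4/1, 4/5, 4/5, 6/5, 6/7, 8/7, 8/9, 10/9.
The maximum over both is 10; one such subsequence is 9, 14, 2, 20, 17, 19, 9, 17, 13, 14.

10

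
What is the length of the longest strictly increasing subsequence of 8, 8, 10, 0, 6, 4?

2

Let dp[i] be the longest increasing subsequence ending at position i. Then dp = [1, 1, 2, 1, 2, 2].
The maximum is 2; one witness is 8, 10 at positions 1,3.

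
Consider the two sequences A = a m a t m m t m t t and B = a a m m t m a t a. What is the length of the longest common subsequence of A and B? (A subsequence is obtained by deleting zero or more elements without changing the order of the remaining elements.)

Backtracking the LCS table gives one alignment: a (A1,B1) → a (A3,B2) → m (A5,B3) → m (A6,B4) → t (A7,B5) → m (A8,B6) → t (A9,B8).
So the longest common subsequence has length 7.

7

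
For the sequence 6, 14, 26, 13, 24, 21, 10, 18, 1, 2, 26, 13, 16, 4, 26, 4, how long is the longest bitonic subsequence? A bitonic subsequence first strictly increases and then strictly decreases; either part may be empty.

8

Let inc[i] be the LIS ending at i and dec[i] the longest strictly decreasing subsequence starting at i. inc = [1, 2, 3, 2, 3, 3, 2, 3, 1, 2, 4, 3, 4, 3, 5, 3], dec = [2, 4, 6, 3, 5, 4, 2, 3, 1, 1, 3, 2, 2, 1, 2, 1].
max_i inc[i]+dec[i]−1 = 8, with one witness 6, 14, 26, 24, 21, 18, 16, 4.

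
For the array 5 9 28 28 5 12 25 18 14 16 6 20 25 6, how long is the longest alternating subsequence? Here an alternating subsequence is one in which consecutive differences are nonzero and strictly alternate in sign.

Track the best alternating length ending on an up-step vs a down-step at each position: up/down = 1/1, 2/1, 2/1, 2/1, 1/3, 4/3, 4/3, 4/5, 4/5, 6/5, 4/7, 8/5, 8/3, 4/9.
The maximum over both is 9; one such subsequence is 5, 9, 5, 25, 14, 16, 6, 20, 6.

9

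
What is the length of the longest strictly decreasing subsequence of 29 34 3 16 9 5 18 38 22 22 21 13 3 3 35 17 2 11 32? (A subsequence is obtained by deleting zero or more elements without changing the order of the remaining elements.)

6

Let dp[i] be the longest decreasing subsequence ending at position i. Then dp = [1, 1, 2, 2, 3, 4, 2, 1, 2, 2, 3, 4, 5, 5, 2, 4, 6, 5, 3].
The maximum is 6; one witness is 29, 16, 9, 5, 3, 2 at positions 1,4,5,6,13,17.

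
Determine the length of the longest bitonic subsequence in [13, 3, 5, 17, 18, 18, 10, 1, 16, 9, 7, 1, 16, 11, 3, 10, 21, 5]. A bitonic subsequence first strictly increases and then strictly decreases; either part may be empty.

Let inc[i] be the LIS ending at i and dec[i] the longest strictly decreasing subsequence starting at i. inc = [1, 1, 2, 3, 4, 4, 3, 1, 4, 3, 3, 1, 4, 4, 2, 4, 5, 3], dec = [5, 2, 2, 5, 5, 5, 4, 1, 4, 3, 2, 1, 4, 3, 1, 2, 2, 1].
max_i inc[i]+dec[i]−1 = 8, with one witness 3, 5, 17, 18, 16, 11, 10, 5.

8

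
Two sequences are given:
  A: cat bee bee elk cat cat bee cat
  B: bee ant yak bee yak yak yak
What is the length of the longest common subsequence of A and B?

Backtracking the LCS table gives one alignment: bee (A2,B1) → bee (A3,B4).
So the longest common subsequence has length 2.

2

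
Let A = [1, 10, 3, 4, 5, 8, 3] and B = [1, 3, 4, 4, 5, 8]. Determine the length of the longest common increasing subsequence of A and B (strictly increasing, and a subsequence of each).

A longest common strictly increasing subsequence is 1, 3, 4, 5, 8 (length 5); it appears in order in both A and B, and no longer such subsequence exists.

5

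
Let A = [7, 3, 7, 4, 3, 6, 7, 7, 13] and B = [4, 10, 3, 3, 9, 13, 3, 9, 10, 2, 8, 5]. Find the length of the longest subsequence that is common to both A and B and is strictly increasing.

For each value that appears in both, track the longest common increasing run ending there.
The best achievable length is 2; one witness is 4, 13 (A-positions 4,9, B-positions 1,6).

2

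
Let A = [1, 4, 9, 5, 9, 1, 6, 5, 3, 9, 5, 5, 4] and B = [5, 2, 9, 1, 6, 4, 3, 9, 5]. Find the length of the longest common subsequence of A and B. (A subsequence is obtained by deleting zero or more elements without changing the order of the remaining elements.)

Backtracking the LCS table gives one alignment: 5 (A4,B1) → 9 (A5,B3) → 1 (A6,B4) → 6 (A7,B5) → 3 (A9,B7) → 9 (A10,B8) → 5 (A12,B9).
So the longest common subsequence has length 7.

7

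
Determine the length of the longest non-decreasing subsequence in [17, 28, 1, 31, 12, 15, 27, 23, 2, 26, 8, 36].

6

Scanning left to right, the best length ending at each element is: 17→1, 28→2, 1→1, 31→3, 12→2, 15→3, 27→4, 23→4, 2→2, 26→5, 8→3, 36→6.
So the longest non-decreasing subsequence has length 6, e.g. 1, 12, 15, 23, 26, 36.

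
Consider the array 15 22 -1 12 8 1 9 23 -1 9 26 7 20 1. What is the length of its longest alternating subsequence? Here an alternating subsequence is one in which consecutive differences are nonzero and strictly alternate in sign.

Track the best alternating length ending on an up-step vs a down-step at each position: up/down = 1/1, 2/1, 1/3, 4/3, 4/5, 4/5, 6/5, 6/1, 1/7, 8/7, 8/1, 8/9, 10/9, 8/11.
The maximum over both is 11; one such subsequence is 15, 22, -1, 12, 8, 9, -1, 9, 7, 20, 1.

11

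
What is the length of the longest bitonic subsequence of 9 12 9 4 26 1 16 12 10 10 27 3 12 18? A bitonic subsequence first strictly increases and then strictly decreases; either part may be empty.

One longest bitonic subsequence is 9, 12, 26, 16, 12, 10, 3 (positions 1,2,5,7,8,10,12): it rises to 26 then falls. Length 7 is optimal.

7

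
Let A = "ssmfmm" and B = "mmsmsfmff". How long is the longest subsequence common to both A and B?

4

Backtracking the LCS table gives one alignment: s (A1,B3) → s (A2,B5) → m (A3,B7) → f (A4,B9).
So the longest common subsequence has length 4.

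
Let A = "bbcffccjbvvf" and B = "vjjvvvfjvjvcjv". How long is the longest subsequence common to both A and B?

A longest common subsequence is fcjv (length 4); the LCS DP confirms no longer common subsequence exists.

4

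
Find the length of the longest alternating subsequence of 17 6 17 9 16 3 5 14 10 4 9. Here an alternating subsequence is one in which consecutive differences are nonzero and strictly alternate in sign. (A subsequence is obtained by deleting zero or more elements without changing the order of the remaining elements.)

Track the best alternating length ending on an up-step vs a down-step at each position: up/down = 1/1, 1/2, 3/1, 3/4, 5/4, 1/6, 7/6, 7/6, 7/8, 7/8, 9/8.
The maximum over both is 9; one such subsequence is 17, 6, 17, 9, 16, 3, 5, 4, 9.

9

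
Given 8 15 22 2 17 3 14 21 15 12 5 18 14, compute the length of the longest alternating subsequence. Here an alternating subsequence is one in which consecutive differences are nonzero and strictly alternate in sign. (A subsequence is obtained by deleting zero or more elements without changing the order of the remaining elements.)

A longest alternating subsequence is 8, 15, 2, 17, 3, 21, 15, 18, 14 (positions 1,2,4,5,6,8,9,12,13); its 8 consecutive differences strictly alternate in sign, and length 9 is optimal.

9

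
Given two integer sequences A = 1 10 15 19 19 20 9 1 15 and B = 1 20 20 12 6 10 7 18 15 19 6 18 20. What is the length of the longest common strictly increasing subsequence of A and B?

5

For each value that appears in both, track the longest common increasing run ending there.
The best achievable length is 5; one witness is 1, 10, 15, 19, 20 (A-positions 1,2,3,4,6, B-positions 1,6,9,10,13).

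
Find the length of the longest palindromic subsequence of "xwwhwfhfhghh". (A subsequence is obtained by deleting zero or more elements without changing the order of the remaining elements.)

One longest palindromic subsequence is hhghh (positions 4,7,10,11,12); it reads the same forward and backward, and the interval DP gives dp[1][12] = 5.

5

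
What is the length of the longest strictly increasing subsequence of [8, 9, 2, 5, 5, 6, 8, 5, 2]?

4

Scanning left to right, the best length ending at each element is: 8→1, 9→2, 2→1, 5→2, 5→2, 6→3, 8→4, 5→2, 2→1.
So the longest increasing subsequence has length 4, e.g. 2, 5, 6, 8.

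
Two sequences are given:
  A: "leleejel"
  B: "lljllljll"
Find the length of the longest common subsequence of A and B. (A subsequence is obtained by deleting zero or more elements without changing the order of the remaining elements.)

4

A longest common subsequence is lljl (length 4); the LCS DP confirms no longer common subsequence exists.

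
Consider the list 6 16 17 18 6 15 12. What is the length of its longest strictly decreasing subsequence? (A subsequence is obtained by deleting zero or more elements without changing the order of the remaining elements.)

One longest decreasing subsequence is 16, 15, 12 (positions 2,6,7), of length 3; no longer one exists.

3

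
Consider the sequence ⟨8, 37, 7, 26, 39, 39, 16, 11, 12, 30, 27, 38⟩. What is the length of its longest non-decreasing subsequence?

Scanning left to right, the best length ending at each element is: 8→1, 37→2, 7→1, 26→2, 39→3, 39→4, 16→2, 11→2, 12→3, 30→4, 27→4, 38→5.
So the longest non-decreasing subsequence has length 5, e.g. 8, 11, 12, 30, 38.

5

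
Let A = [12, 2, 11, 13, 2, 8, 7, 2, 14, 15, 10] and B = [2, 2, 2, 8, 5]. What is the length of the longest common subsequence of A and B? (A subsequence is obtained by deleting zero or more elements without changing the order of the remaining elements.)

3

Backtracking the LCS table gives one alignment: 2 (A2,B2) → 2 (A5,B3) → 8 (A6,B4).
So the longest common subsequence has length 3.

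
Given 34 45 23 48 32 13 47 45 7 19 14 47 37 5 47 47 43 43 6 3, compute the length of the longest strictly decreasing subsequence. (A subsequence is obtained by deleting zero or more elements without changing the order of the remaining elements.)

Let dp[i] be the longest decreasing subsequence ending at position i. Then dp = [1, 1, 2, 1, 2, 3, 2, 3, 4, 4, 5, 2, 4, 6, 2, 2, 4, 4, 6, 7].
The maximum is 7; one witness is 48, 47, 45, 19, 14, 5, 3 at positions 4,7,8,10,11,14,20.

7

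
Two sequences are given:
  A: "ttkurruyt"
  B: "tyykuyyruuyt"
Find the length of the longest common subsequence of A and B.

7

A longest common subsequence is tkuruyt (length 7); the LCS DP confirms no longer common subsequence exists.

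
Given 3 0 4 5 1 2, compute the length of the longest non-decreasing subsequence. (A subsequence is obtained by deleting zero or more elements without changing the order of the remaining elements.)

Let dp[i] be the longest non-decreasing subsequence ending at position i. Then dp = [1, 1, 2, 3, 2, 3].
The maximum is 3; one witness is 3, 4, 5 at positions 1,3,4.

3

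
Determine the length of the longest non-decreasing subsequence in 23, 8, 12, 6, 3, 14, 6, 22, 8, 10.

4

One longest non-decreasing subsequence is 8, 12, 14, 22 (positions 2,3,6,8), of length 4; no longer one exists.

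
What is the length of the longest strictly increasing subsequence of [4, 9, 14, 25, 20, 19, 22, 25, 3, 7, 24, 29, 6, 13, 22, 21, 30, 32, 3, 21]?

Let dp[i] be the longest increasing subsequence ending at position i. Then dp = [1, 2, 3, 4, 4, 4, 5, 6, 1, 2, 6, 7, 2, 3, 5, 5, 8, 9, 1, 5].
The maximum is 9; one witness is 4, 9, 14, 20, 22, 25, 29, 30, 32 at positions 1,2,3,5,7,8,12,17,18.

9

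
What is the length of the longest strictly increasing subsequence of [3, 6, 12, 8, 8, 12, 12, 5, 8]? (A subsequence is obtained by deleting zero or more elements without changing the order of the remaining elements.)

Let dp[i] be the longest increasing subsequence ending at position i. Then dp = [1, 2, 3, 3, 3, 4, 4, 2, 3].
The maximum is 4; one witness is 3, 6, 8, 12 at positions 1,2,4,6.

4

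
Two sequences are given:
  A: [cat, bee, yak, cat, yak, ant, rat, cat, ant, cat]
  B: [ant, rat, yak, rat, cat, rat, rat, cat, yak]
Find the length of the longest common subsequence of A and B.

4

Backtracking the LCS table gives one alignment: yak (A3,B3) → cat (A4,B5) → rat (A7,B7) → cat (A8,B8).
So the longest common subsequence has length 4.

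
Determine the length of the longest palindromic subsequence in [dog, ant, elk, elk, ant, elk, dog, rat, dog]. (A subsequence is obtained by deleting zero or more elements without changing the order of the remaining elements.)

One longest palindromic subsequence is dog ant elk elk ant dog (positions 1,2,3,4,5,9); it reads the same forward and backward, and the interval DP gives dp[1][9] = 6.

6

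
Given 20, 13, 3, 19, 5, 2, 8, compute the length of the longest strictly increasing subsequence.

Scanning left to right, the best length ending at each element is: 20→1, 13→1, 3→1, 19→2, 5→2, 2→1, 8→3.
So the longest increasing subsequence has length 3, e.g. 3, 5, 8.

3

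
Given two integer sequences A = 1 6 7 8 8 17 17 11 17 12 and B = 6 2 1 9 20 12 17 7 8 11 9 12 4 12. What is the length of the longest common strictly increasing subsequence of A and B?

5

A longest common strictly increasing subsequence is 6, 7, 8, 11, 12 (length 5); it appears in order in both A and B, and no longer such subsequence exists.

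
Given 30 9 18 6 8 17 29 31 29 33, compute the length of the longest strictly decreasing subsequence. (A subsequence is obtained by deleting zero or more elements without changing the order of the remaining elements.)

Let dp[i] be the longest decreasing subsequence ending at position i. Then dp = [1, 2, 2, 3, 3, 3, 2, 1, 2, 1].
The maximum is 3; one witness is 30, 9, 6 at positions 1,2,4.

3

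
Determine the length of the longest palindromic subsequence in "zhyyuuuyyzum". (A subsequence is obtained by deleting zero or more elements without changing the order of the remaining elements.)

9

One longest palindromic subsequence is zyyuuuyyz (positions 1,3,4,5,6,7,8,9,10); it reads the same forward and backward, and the interval DP gives dp[1][12] = 9.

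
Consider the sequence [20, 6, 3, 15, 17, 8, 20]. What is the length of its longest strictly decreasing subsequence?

3

Let dp[i] be the longest decreasing subsequence ending at position i. Then dp = [1, 2, 3, 2, 2, 3, 1].
The maximum is 3; one witness is 20, 6, 3 at positions 1,2,3.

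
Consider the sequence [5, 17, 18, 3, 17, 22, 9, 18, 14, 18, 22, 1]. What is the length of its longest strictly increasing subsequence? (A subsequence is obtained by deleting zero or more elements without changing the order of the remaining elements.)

5

Let dp[i] be the longest increasing subsequence ending at position i. Then dp = [1, 2, 3, 1, 2, 4, 2, 3, 3, 4, 5, 1].
The maximum is 5; one witness is 5, 9, 14, 18, 22 at positions 1,7,9,10,11.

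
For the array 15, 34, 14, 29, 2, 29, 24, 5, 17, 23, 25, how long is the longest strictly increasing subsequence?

5

One longest increasing subsequence is 2, 5, 17, 23, 25 (positions 5,8,9,10,11), of length 5; no longer one exists.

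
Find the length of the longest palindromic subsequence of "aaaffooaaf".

6

One longest palindromic subsequence is aaooaa (positions 2,3,6,7,8,9); it reads the same forward and backward, and the interval DP gives dp[1][10] = 6.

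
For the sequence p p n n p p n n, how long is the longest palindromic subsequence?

Using dp[i][j] = 2 + dp[i+1][j−1] if the ends match, else max(dp[i+1][j], dp[i][j−1]):
dp[1][8] = 6. A witness is nnppnn at positions 3,4,5,6,7,8.

6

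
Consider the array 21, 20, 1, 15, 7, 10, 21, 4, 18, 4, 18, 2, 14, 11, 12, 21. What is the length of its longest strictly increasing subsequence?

Let dp[i] be the longest increasing subsequence ending at position i. Then dp = [1, 1, 1, 2, 2, 3, 4, 2, 4, 2, 4, 2, 4, 4, 5, 6].
The maximum is 6; one witness is 1, 7, 10, 11, 12, 21 at positions 3,5,6,14,15,16.

6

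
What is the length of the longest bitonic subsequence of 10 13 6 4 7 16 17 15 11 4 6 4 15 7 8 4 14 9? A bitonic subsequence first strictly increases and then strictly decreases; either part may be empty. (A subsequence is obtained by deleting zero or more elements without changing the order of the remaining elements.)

8

One longest bitonic subsequence is 10, 13, 16, 17, 15, 11, 8, 4 (positions 1,2,6,7,8,9,15,16): it rises to 17 then falls. Length 8 is optimal.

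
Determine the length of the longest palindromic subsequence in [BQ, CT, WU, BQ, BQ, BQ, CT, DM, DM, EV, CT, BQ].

7

Using dp[i][j] = 2 + dp[i+1][j−1] if the ends match, else max(dp[i+1][j], dp[i][j−1]):
dp[1][12] = 7. A witness is BQ CT BQ BQ BQ CT BQ at positions 1,2,4,5,6,11,12.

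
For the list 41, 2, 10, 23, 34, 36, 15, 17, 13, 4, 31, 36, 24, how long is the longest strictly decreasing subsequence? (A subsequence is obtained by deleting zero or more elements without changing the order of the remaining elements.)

5

Scanning left to right, the best length ending at each element is: 41→1, 2→2, 10→2, 23→2, 34→2, 36→2, 15→3, 17→3, 13→4, 4→5, 31→3, 36→2, 24→4.
So the longest decreasing subsequence has length 5, e.g. 41, 23, 15, 13, 4.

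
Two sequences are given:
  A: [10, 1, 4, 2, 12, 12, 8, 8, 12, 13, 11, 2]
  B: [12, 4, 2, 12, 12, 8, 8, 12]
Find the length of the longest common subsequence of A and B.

7

A longest common subsequence is 4, 2, 12, 12, 8, 8, 12 (length 7); the LCS DP confirms no longer common subsequence exists.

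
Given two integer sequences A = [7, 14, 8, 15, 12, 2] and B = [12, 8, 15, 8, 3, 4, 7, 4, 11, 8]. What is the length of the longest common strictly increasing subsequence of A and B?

For each value that appears in both, track the longest common increasing run ending there.
The best achievable length is 2; one witness is 8, 15 (A-positions 3,4, B-positions 2,3).

2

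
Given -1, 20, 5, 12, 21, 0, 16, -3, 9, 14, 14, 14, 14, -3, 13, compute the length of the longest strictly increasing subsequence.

Let dp[i] be the longest increasing subsequence ending at position i. Then dp = [1, 2, 2, 3, 4, 2, 4, 1, 3, 4, 4, 4, 4, 1, 4].
The maximum is 4; one witness is -1, 5, 12, 21 at positions 1,3,4,5.

4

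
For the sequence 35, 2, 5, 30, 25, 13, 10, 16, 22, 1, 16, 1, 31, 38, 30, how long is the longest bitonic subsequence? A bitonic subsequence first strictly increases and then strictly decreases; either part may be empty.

One longest bitonic subsequence is 2, 5, 13, 16, 22, 31, 38, 30 (positions 2,3,6,8,9,13,14,15): it rises to 38 then falls. Length 8 is optimal.

8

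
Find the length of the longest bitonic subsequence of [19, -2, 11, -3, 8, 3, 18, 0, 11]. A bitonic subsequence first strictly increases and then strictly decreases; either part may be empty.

Let inc[i] be the LIS ending at i and dec[i] the longest strictly decreasing subsequence starting at i. inc = [1, 1, 2, 1, 2, 2, 3, 2, 3], dec = [5, 2, 4, 1, 3, 2, 2, 1, 1].
max_i inc[i]+dec[i]−1 = 5, with one witness 19, 11, 8, 3, 0.

5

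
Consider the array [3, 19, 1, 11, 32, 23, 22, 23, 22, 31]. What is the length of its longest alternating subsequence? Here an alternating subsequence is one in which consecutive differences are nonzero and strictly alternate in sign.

8

Track the best alternating length ending on an up-step vs a down-step at each position: up/down = 1/1, 2/1, 1/3, 4/3, 4/1, 4/5, 4/5, 6/5, 4/7, 8/5.
The maximum over both is 8; one such subsequence is 3, 19, 1, 32, 22, 23, 22, 31.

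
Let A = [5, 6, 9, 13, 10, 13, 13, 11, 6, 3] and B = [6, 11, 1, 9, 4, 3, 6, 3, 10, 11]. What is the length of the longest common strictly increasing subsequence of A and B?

A longest common strictly increasing subsequence is 6, 9, 10, 11 (length 4); it appears in order in both A and B, and no longer such subsequence exists.

4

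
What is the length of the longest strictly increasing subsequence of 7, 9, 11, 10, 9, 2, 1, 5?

3

Let dp[i] be the longest increasing subsequence ending at position i. Then dp = [1, 2, 3, 3, 2, 1, 1, 2].
The maximum is 3; one witness is 7, 9, 11 at positions 1,2,3.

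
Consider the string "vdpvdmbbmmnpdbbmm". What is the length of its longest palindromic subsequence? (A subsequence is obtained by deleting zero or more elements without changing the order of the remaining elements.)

Using dp[i][j] = 2 + dp[i+1][j−1] if the ends match, else max(dp[i+1][j], dp[i][j−1]):
dp[1][17] = 8. A witness is mbbmmbbm at positions 6,7,8,9,10,14,15,17.

8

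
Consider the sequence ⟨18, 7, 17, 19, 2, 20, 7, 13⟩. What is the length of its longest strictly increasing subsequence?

4

Let dp[i] be the longest increasing subsequence ending at position i. Then dp = [1, 1, 2, 3, 1, 4, 2, 3].
The maximum is 4; one witness is 7, 17, 19, 20 at positions 2,3,4,6.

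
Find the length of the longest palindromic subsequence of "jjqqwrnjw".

4

One longest palindromic subsequence is jqqj (positions 2,3,4,8); it reads the same forward and backward, and the interval DP gives dp[1][9] = 4.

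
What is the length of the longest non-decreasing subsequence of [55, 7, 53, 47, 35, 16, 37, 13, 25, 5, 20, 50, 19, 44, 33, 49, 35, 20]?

5

Scanning left to right, the best length ending at each element is: 55→1, 7→1, 53→2, 47→2, 35→2, 16→2, 37→3, 13→2, 25→3, 5→1, 20→3, 50→4, 19→3, 44→4, 33→4, 49→5, 35→5, 20→4.
So the longest non-decreasing subsequence has length 5, e.g. 7, 35, 37, 44, 49.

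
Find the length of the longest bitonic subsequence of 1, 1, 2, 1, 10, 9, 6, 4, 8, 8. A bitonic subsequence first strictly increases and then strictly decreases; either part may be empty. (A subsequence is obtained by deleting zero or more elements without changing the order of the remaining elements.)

6

Let inc[i] be the LIS ending at i and dec[i] the longest strictly decreasing subsequence starting at i. inc = [1, 1, 2, 1, 3, 3, 3, 3, 4, 4], dec = [1, 1, 2, 1, 4, 3, 2, 1, 1, 1].
max_i inc[i]+dec[i]−1 = 6, with one witness 1, 2, 10, 9, 6, 4.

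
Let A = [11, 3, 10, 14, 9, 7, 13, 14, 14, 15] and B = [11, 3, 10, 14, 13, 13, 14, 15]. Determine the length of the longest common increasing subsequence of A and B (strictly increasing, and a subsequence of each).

5

For each value that appears in both, track the longest common increasing run ending there.
The best achievable length is 5; one witness is 3, 10, 13, 14, 15 (A-positions 2,3,7,8,10, B-positions 2,3,5,7,8).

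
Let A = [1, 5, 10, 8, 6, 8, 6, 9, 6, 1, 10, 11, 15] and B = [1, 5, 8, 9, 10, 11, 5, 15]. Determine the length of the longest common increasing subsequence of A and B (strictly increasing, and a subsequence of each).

7

For each value that appears in both, track the longest common increasing run ending there.
The best achievable length is 7; one witness is 1, 5, 8, 9, 10, 11, 15 (A-positions 1,2,4,8,11,12,13, B-positions 1,2,3,4,5,6,8).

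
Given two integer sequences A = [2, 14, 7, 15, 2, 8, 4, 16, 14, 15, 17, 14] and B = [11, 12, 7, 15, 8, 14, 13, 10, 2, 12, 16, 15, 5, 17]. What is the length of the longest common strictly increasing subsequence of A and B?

5

For each value that appears in both, track the longest common increasing run ending there.
The best achievable length is 5; one witness is 7, 8, 14, 15, 17 (A-positions 3,6,9,10,11, B-positions 3,5,6,12,14).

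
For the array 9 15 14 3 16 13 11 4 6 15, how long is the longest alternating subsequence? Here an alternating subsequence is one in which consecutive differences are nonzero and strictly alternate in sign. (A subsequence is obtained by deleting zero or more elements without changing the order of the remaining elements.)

Track the best alternating length ending on an up-step vs a down-step at each position: up/down = 1/1, 2/1, 2/3, 1/3, 4/1, 4/5, 4/5, 4/5, 6/5, 6/5.
The maximum over both is 6; one such subsequence is 9, 15, 14, 16, 4, 6.

6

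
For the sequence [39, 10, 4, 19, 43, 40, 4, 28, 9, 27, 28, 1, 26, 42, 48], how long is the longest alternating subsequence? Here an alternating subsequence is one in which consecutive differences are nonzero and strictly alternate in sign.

9

A longest alternating subsequence is 39, 10, 19, 4, 28, 9, 27, 1, 26 (positions 1,2,4,7,8,9,10,12,13); its 8 consecutive differences strictly alternate in sign, and length 9 is optimal.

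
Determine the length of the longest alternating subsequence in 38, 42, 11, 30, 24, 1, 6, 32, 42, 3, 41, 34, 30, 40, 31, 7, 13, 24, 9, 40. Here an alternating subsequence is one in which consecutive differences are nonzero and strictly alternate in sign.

Track the best alternating length ending on an up-step vs a down-step at each position: up/down = 1/1, 2/1, 1/3, 4/3, 4/5, 1/5, 6/5, 6/3, 6/1, 6/7, 8/7, 8/9, 8/9, 10/9, 10/11, 8/11, 12/11, 12/11, 12/13, 14/9.
The maximum over both is 14; one such subsequence is 38, 42, 11, 30, 1, 6, 3, 41, 34, 40, 7, 13, 9, 40.

14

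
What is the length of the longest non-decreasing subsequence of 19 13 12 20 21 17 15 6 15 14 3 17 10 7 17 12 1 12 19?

Scanning left to right, the best length ending at each element is: 19→1, 13→1, 12→1, 20→2, 21→3, 17→2, 15→2, 6→1, 15→3, 14→2, 3→1, 17→4, 10→2, 7→2, 17→5, 12→3, 1→1, 12→4, 19→6.
So the longest non-decreasing subsequence has length 6, e.g. 13, 15, 15, 17, 17, 19.

6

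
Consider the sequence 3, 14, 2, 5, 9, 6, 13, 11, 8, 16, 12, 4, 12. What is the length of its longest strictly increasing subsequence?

5

One longest increasing subsequence is 3, 5, 9, 13, 16 (positions 1,4,5,7,10), of length 5; no longer one exists.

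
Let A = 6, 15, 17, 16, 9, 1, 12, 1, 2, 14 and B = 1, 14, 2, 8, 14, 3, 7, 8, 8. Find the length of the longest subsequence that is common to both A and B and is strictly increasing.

3

For each value that appears in both, track the longest common increasing run ending there.
The best achievable length is 3; one witness is 1, 2, 14 (A-positions 6,9,10, B-positions 1,3,5).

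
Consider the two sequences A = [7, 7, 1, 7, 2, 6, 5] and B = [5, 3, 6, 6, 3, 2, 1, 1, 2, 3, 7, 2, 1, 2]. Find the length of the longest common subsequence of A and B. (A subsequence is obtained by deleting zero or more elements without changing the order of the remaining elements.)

3

A longest common subsequence is 7, 1, 2 (length 3); the LCS DP confirms no longer common subsequence exists.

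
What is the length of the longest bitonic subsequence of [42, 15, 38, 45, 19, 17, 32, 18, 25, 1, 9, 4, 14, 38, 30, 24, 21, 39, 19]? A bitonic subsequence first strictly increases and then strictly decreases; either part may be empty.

One longest bitonic subsequence is 15, 17, 18, 25, 38, 30, 24, 21, 19 (positions 2,6,8,9,14,15,16,17,19): it rises to 38 then falls. Length 9 is optimal.

9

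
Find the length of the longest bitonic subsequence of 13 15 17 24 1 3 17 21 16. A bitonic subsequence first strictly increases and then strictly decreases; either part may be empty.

6

One longest bitonic subsequence is 13, 15, 17, 24, 21, 16 (positions 1,2,3,4,8,9): it rises to 24 then falls. Length 6 is optimal.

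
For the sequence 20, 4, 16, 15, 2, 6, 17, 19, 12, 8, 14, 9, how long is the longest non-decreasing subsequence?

4

Scanning left to right, the best length ending at each element is: 20→1, 4→1, 16→2, 15→2, 2→1, 6→2, 17→3, 19→4, 12→3, 8→3, 14→4, 9→4.
So the longest non-decreasing subsequence has length 4, e.g. 4, 16, 17, 19.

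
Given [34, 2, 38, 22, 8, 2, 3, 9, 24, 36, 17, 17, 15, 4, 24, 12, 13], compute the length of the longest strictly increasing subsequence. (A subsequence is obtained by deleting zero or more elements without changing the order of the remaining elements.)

Let dp[i] be the longest increasing subsequence ending at position i. Then dp = [1, 1, 2, 2, 2, 1, 2, 3, 4, 5, 4, 4, 4, 3, 5, 4, 5].
The maximum is 5; one witness is 2, 8, 9, 24, 36 at positions 2,5,8,9,10.

5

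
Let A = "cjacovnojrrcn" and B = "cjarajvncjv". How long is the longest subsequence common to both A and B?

Backtracking the LCS table gives one alignment: c (A1,B1) → j (A2,B2) → a (A3,B5) → v (A6,B7) → n (A7,B8) → j (A9,B10).
So the longest common subsequence has length 6.

6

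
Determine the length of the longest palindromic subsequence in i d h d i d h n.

5

Using dp[i][j] = 2 + dp[i+1][j−1] if the ends match, else max(dp[i+1][j], dp[i][j−1]):
dp[1][8] = 5. A witness is hdidh at positions 3,4,5,6,7.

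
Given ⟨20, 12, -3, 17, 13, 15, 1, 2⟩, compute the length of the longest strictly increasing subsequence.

3

One longest increasing subsequence is 12, 13, 15 (positions 2,5,6), of length 3; no longer one exists.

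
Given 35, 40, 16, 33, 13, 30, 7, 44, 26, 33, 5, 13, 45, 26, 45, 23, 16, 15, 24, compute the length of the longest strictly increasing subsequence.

Scanning left to right, the best length ending at each element is: 35→1, 40→2, 16→1, 33→2, 13→1, 30→2, 7→1, 44→3, 26→2, 33→3, 5→1, 13→2, 45→4, 26→3, 45→4, 23→3, 16→3, 15→3, 24→4.
So the longest increasing subsequence has length 4, e.g. 35, 40, 44, 45.

4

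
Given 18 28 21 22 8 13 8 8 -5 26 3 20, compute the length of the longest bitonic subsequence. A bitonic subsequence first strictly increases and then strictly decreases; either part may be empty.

Let inc[i] be the LIS ending at i and dec[i] the longest strictly decreasing subsequence starting at i. inc = [1, 2, 2, 3, 1, 2, 1, 1, 1, 4, 2, 3], dec = [4, 5, 4, 4, 2, 3, 2, 2, 1, 2, 1, 1].
max_i inc[i]+dec[i]−1 = 6, with one witness 18, 28, 22, 13, 8, 3.

6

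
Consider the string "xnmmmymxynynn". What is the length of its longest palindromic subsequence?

6

One longest palindromic subsequence is nmmmmn (positions 2,3,4,5,7,13); it reads the same forward and backward, and the interval DP gives dp[1][13] = 6.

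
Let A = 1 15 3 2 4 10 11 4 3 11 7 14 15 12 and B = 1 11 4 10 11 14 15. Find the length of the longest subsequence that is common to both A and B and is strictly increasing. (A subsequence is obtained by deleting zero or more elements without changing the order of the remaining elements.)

6

A longest common strictly increasing subsequence is 1, 4, 10, 11, 14, 15 (length 6); it appears in order in both A and B, and no longer such subsequence exists.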